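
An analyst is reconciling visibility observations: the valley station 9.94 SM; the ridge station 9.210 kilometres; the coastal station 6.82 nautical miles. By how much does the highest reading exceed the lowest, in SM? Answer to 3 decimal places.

the ridge station: 9.210 km = 5.72283 SM.
the coastal station: 6.82 nmi = 7.84832 SM.
Spread: 9.94000 − 5.72283 = 4.217 SM.

4.217 SM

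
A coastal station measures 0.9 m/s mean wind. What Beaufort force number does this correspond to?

0.9 m/s lies in the Beaufort 1 band (light air, 0.3–1.5 m/s).

Beaufort force 1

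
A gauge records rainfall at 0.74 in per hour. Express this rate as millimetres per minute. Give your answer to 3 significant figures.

0.313 mm/minute

0.74 in/hour × 25.4 mm/in × 0.0166667 hour/minute = 0.313 mm/minute.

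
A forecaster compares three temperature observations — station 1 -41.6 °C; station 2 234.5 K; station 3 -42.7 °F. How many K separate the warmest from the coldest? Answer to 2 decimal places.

station 2: 234.5 K = -38.650 °C.
station 3: -42.7 °F = -41.500 °C.
Spread: (-38.650) − (-41.600) = 2.950 °C.

2.95 K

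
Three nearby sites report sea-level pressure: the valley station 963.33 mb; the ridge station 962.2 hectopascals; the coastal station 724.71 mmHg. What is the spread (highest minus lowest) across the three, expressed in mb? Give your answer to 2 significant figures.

4.0 mb

the ridge station: 962.2 hPa = 962.200 mb.
the coastal station: 724.71 mmHg = 966.201 mb.
Spread: 966.201 − 962.200 = 4.0 mb.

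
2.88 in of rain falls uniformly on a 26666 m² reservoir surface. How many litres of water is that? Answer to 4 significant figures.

1951000 litres

Depth: 2.88 in × 25.4 = 73.152 mm.
1 mm over 1 m² is 1 L, so volume = 73.152 × 26666 = 1950671.2 L ≈ 1951000 L.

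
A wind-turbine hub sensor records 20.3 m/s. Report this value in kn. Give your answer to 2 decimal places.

39.46 kt

1 m/s = 1.94384 kt, so 20.3 × 1.94384 = 39.46 kt.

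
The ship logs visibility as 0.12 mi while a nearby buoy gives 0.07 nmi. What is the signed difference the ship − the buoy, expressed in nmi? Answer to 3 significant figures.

0.0343 nmi

the ship: 0.12 SM = 0.104277 nmi.
Difference: 0.104277 − 0.070000 = 0.0343 nmi.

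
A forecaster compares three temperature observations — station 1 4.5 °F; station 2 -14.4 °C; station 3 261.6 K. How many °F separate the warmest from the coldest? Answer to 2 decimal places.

station 1: 4.5 °F = -15.278 °C.
station 3: 261.6 K = -11.550 °C.
Spread: (-11.550) − (-15.278) = 3.728 °C = 6.71 °F.

6.71 °F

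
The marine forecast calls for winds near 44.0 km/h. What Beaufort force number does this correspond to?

44.0 km/h = 12.2 m/s, which is Beaufort 6 (strong breeze, 10.8–13.8 m/s).

Beaufort force 6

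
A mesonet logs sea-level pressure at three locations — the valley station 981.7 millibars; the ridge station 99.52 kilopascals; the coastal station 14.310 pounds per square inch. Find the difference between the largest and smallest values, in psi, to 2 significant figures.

0.20 psi

the valley station: 981.7 mb = 14.2384 psi.
the ridge station: 99.52 kPa = 14.4342 psi.
Spread: 14.4342 − 14.2384 = 0.20 psi.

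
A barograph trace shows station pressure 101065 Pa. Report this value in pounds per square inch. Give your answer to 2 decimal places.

14.66 psi

1 Pa = 0.000145038 psi, so 101065 × 0.000145038 = 14.66 psi.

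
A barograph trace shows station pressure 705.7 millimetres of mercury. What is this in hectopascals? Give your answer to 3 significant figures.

1 mmHg = 1.33322 hPa, so 705.7 × 1.33322 = 941 hPa.

941 hPa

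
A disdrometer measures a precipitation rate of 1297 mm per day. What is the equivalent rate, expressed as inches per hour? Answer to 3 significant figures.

2.13 in/hour

1297 mm/day × 0.0393701 in/mm × 0.0416667 day/hour = 2.13 in/hour.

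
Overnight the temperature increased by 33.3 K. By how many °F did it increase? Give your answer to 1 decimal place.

For a temperature change the 32° offset cancels: Δ°F = 33.3 × 1.8 = 59.9 °F.

59.9 °F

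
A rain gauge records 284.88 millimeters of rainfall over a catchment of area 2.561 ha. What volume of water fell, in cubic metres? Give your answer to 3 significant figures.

7300 cubic metres

Area: 2.561 ha = 25610 m².
1 mm over 1 m² is 1 L, so volume = 284.88 × 25610 = 7295776.8 L = 7300 m³.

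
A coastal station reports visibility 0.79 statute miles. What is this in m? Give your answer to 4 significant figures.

1271 m

1 SM = 1609.34 m, so 0.79 × 1609.34 = 1271 m.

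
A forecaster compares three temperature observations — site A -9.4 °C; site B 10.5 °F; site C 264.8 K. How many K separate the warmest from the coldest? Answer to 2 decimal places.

3.59 K

site B: 10.5 °F = -11.944 °C.
site C: 264.8 K = -8.350 °C.
Spread: (-8.350) − (-11.944) = 3.594 °C.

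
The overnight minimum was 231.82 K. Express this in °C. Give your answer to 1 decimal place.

-41.3 °C

°C = 231.82 − 273.15 = -41.3 °C.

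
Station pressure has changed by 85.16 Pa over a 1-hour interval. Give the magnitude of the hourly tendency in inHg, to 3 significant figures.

0.0251 inHg per hour

85.16 Pa / 1 h × 0.0002953 inHg/Pa = 0.0251 inHg/h.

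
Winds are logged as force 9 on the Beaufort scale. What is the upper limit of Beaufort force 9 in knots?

47 kt

Beaufort 9 (strong gale) spans 41–47 knots.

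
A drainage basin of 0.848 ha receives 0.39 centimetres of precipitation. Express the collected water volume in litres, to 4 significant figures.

33070 litres

Depth: 0.39 cm × 10 = 3.9 mm.
Area: 0.848 ha = 8480 m².
1 mm over 1 m² is 1 L, so volume = 3.9 × 8480 = 33072 L ≈ 33070 L.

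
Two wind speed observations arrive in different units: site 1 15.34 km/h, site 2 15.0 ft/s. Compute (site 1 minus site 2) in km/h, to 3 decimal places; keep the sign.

site 2: 15.0 ft/s = 16.45920 km/h.
Difference: 15.34000 − 16.45920 = -1.119 km/h.

-1.119 km/h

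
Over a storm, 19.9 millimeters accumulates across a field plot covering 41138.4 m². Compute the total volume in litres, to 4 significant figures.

818700 litres

1 mm over 1 m² is 1 L, so volume = 19.9 × 41138.4 = 818654.16 L ≈ 818700 L.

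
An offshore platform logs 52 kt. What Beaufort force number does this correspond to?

Beaufort force 10

52 kt lies in the Beaufort 10 band (storm, 48–55 kt).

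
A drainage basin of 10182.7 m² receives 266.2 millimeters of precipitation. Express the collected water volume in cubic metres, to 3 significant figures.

1 mm over 1 m² is 1 L, so volume = 266.2 × 10182.7 = 2710634.7 L = 2710 m³.

2710 cubic metres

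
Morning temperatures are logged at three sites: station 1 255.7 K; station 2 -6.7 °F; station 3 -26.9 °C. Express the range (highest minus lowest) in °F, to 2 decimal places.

station 1: 255.7 K = -17.450 °C.
station 2: -6.7 °F = -21.500 °C.
Spread: (-17.450) − (-26.900) = 9.450 °C = 17.01 °F.

17.01 °F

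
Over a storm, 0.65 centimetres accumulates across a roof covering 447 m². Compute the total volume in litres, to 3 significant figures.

2910 litres

Depth: 0.65 cm × 10 = 6.5 mm.
1 mm over 1 m² is 1 L, so volume = 6.5 × 447 = 2905.5 L ≈ 2910 L.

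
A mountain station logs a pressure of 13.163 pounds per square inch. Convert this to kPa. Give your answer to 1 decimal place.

1 psi = 6.89476 kPa, so 13.163 × 6.89476 = 90.8 kPa.

90.8 kPa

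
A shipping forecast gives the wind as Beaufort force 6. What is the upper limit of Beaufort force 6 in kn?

27 kt

Beaufort 6 (strong breeze) spans 22–27 knots.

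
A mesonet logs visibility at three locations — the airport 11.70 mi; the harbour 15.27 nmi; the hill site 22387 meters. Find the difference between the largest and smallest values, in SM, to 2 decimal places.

the harbour: 15.27 nmi = 17.5724 SM.
the hill site: 22387 m = 13.9106 SM.
Spread: 17.5724 − 11.7000 = 5.87 SM.

5.87 SM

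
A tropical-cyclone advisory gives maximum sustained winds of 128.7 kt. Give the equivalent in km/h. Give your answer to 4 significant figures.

238.4 km/h

1 kt = 1.852 km/h, so 128.7 × 1.852 = 238.4 km/h.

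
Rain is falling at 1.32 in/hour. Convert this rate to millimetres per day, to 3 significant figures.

1.32 in/hour × 25.4 mm/in × 24 hour/day = 805 mm/day.

805 mm/day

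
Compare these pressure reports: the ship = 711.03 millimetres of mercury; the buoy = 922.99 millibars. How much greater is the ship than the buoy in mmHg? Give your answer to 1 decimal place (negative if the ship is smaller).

18.7 mmHg

the buoy: 922.99 mb = 692.299 mmHg.
Difference: 711.030 − 692.299 = 18.7 mmHg.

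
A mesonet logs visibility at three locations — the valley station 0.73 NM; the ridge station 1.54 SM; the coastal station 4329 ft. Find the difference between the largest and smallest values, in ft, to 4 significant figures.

3802 ft

the valley station: 0.73 nmi = 4435.56 ft.
the ridge station: 1.54 SM = 8131.20 ft.
Spread: 8131.20 − 4329.00 = 3802 ft.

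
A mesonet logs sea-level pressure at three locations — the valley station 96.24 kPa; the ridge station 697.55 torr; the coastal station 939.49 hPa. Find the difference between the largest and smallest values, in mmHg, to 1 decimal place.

24.3 mmHg

the valley station: 96.24 kPa = 721.859 mmHg.
the coastal station: 939.49 hPa = 704.675 mmHg.
Spread: 721.859 − 697.550 = 24.3 mmHg.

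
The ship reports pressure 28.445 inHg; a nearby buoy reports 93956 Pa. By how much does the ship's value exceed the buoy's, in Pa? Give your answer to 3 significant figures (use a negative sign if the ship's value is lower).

2370 Pa

the ship: 28.445 inHg = 96325.84 Pa.
Difference: 96325.84 − 93956.00 = 2370 Pa.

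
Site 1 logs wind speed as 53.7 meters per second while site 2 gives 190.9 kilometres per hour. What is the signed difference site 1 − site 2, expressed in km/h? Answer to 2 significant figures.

2.4 km/h

site 1: 53.7 m/s = 193.320 km/h.
Difference: 193.320 − 190.900 = 2.4 km/h.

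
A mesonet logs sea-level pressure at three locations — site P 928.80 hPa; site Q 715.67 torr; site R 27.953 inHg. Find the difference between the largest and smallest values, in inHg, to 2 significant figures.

0.75 inHg

site P: 928.80 hPa = 27.4274 inHg.
site Q: 715.67 mmHg = 28.1760 inHg.
Spread: 28.1760 − 27.4274 = 0.75 inHg.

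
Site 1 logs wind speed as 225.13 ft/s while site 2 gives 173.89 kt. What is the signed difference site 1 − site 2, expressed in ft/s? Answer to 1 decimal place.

-68.4 ft/s

site 2: 173.89 kt = 293.493 ft/s.
Difference: 225.130 − 293.493 = -68.4 ft/s.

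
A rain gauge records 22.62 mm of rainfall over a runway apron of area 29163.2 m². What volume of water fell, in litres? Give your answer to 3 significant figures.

1 mm over 1 m² is 1 L, so volume = 22.62 × 29163.2 = 659671.58 L ≈ 660000 L.

660000 litres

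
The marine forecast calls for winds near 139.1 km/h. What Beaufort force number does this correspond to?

Beaufort force 12

139.1 km/h = 38.6 m/s, which is Beaufort 12 (hurricane force, ≥32.7 m/s).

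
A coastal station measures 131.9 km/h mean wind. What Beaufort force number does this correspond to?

Beaufort force 12

131.9 km/h = 36.6 m/s, which is Beaufort 12 (hurricane force, ≥32.7 m/s).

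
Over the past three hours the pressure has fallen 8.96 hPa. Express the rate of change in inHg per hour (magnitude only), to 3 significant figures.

0.0882 inHg per hour

8.96 hPa / 3 h × 0.02953 inHg/hPa = 0.0882 inHg/h.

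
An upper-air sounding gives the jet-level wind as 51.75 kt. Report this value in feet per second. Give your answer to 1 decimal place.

87.3 ft/s

1 kt = 1.68781 ft/s, so 51.75 × 1.68781 = 87.3 ft/s.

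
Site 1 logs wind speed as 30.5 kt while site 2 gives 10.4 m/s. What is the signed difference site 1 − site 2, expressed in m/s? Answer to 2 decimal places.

site 1: 30.5 kt = 15.6906 m/s.
Difference: 15.6906 − 10.4000 = 5.29 m/s.

5.29 m/s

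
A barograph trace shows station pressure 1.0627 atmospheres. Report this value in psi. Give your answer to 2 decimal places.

15.62 psi

1 atm = 14.6959 psi, so 1.0627 × 14.6959 = 15.62 psi.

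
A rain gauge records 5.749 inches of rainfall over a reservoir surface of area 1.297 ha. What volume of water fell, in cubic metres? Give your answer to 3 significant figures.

1890 cubic metres

Depth: 5.749 in × 25.4 = 146.0246 mm.
Area: 1.297 ha = 12970 m².
1 mm over 1 m² is 1 L, so volume = 146.0246 × 12970 = 1893939.1 L = 1890 m³.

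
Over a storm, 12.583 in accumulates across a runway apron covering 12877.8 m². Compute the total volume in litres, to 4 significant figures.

4116000 litres

Depth: 12.583 in × 25.4 = 319.6082 mm.
1 mm over 1 m² is 1 L, so volume = 319.6082 × 12877.8 = 4115850.5 L ≈ 4116000 L.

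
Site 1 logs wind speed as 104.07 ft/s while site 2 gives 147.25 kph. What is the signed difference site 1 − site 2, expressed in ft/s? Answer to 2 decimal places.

site 2: 147.25 km/h = 134.1955 ft/s.
Difference: 104.0700 − 134.1955 = -30.13 ft/s.

-30.13 ft/s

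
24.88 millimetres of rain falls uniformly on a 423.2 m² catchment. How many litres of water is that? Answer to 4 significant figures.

1 mm over 1 m² is 1 L, so volume = 24.88 × 423.2 = 10529.216 L ≈ 10530 L.

10530 litres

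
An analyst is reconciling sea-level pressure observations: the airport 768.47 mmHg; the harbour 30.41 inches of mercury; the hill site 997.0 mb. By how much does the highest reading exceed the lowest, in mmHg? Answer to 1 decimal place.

24.6 mmHg

the harbour: 30.41 inHg = 772.414 mmHg.
the hill site: 997.0 mb = 747.811 mmHg.
Spread: 772.414 − 747.811 = 24.6 mmHg.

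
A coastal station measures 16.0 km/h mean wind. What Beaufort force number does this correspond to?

Beaufort force 3

16.0 km/h = 4.4 m/s, which is Beaufort 3 (gentle breeze, 3.4–5.4 m/s).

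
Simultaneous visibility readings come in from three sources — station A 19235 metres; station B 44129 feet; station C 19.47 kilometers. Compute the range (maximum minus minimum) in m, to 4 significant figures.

6019 m

station B: 44129 ft = 13450.52 m.
station C: 19.47 km = 19470.00 m.
Spread: 19470.00 − 13450.52 = 6019 m.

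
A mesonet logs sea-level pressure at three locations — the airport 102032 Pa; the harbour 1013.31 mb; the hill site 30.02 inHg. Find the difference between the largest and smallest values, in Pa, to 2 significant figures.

700 Pa

the harbour: 1013.31 mb = 101331.00 Pa.
the hill site: 30.02 inHg = 101659.40 Pa.
Spread: 102032.00 − 101331.00 = 700 Pa.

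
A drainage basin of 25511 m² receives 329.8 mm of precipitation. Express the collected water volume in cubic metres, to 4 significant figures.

8414 cubic metres

1 mm over 1 m² is 1 L, so volume = 329.8 × 25511 = 8413527.8 L = 8414 m³.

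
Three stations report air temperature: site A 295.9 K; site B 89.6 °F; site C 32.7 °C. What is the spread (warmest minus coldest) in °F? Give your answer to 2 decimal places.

site A: 295.9 K = 22.750 °C.
site B: 89.6 °F = 32.000 °C.
Spread: 32.700 − 22.750 = 9.950 °C = 17.91 °F.

17.91 °F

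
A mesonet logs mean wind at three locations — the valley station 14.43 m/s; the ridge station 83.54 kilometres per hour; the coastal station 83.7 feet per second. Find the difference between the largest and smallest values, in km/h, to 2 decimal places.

the valley station: 14.43 m/s = 51.9480 km/h.
the coastal station: 83.7 ft/s = 91.8423 km/h.
Spread: 91.8423 − 51.9480 = 39.89 km/h.

39.89 km/h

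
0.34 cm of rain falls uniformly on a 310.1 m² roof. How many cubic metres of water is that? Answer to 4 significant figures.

Depth: 0.34 cm × 10 = 3.4 mm.
1 mm over 1 m² is 1 L, so volume = 3.4 × 310.1 = 1054.34 L = 1.054 m³.

1.054 cubic metres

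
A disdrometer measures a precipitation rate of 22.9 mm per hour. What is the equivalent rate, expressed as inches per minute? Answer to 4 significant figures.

22.9 mm/hour × 0.0393701 in/mm × 0.0166667 hour/minute = 0.01503 in/minute.

0.01503 in/minute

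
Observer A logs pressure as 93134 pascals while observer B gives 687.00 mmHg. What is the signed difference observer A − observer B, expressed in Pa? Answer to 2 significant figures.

observer B: 687.00 mmHg = 91592.48 Pa.
Difference: 93134.00 − 91592.48 = 1500 Pa.

1500 Pa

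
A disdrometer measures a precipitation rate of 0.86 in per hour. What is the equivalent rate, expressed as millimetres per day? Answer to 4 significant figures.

0.86 in/hour × 25.4 mm/in × 24 hour/day = 524.3 mm/day.

524.3 mm/day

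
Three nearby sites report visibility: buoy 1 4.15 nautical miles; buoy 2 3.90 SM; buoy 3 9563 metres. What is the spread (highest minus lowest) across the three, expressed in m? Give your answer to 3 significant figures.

3290 m

buoy 1: 4.15 nmi = 7685.80 m.
buoy 2: 3.90 SM = 6276.44 m.
Spread: 9563.00 − 6276.44 = 3290 m.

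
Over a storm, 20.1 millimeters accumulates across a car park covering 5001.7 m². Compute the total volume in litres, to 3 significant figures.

1 mm over 1 m² is 1 L, so volume = 20.1 × 5001.7 = 100534.17 L ≈ 101000 L.

101000 litres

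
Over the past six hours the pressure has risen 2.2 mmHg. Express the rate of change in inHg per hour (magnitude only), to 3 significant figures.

0.0144 inHg per hour

2.2 mmHg / 6 h × 0.0393701 inHg/mmHg = 0.0144 inHg/h.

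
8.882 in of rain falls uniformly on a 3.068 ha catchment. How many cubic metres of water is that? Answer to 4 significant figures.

6921 cubic metres

Depth: 8.882 in × 25.4 = 225.6028 mm.
Area: 3.068 ha = 30680 m².
1 mm over 1 m² is 1 L, so volume = 225.6028 × 30680 = 6921493.9 L = 6921 m³.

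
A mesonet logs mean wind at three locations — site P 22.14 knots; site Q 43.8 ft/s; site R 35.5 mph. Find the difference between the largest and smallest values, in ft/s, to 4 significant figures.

site P: 22.14 kt = 37.3681 ft/s.
site R: 35.5 mph = 52.0667 ft/s.
Spread: 52.0667 − 37.3681 = 14.70 ft/s.

14.70 ft/s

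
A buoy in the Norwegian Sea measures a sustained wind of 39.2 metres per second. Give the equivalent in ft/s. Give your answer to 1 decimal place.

128.6 ft/s

1 m/s = 3.28084 ft/s, so 39.2 × 3.28084 = 128.6 ft/s.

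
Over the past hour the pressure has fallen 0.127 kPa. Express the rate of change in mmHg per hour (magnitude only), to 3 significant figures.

0.953 mmHg per hour

0.127 kPa / 1 h × 7.50062 mmHg/kPa = 0.953 mmHg/h.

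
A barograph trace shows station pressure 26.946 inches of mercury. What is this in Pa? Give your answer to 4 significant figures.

91250 Pa

1 inHg = 3386.39 Pa, so 26.946 × 3386.39 = 91250 Pa.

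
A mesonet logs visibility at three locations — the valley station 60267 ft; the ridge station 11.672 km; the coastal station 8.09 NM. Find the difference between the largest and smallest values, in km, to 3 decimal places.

the valley station: 60267 ft = 18.36938 km.
the coastal station: 8.09 nmi = 14.98268 km.
Spread: 18.36938 − 11.67200 = 6.697 km.

6.697 km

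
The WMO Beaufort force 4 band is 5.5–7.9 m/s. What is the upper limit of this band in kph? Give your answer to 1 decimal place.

5.5–7.9 m/s × 3.6 = 19.8–28.4 km/h.

28.4 km/h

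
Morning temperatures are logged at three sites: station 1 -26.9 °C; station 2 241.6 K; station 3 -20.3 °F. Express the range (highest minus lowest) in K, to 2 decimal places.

station 2: 241.6 K = -31.550 °C.
station 3: -20.3 °F = -29.056 °C.
Spread: (-26.900) − (-31.550) = 4.650 °C.

4.65 K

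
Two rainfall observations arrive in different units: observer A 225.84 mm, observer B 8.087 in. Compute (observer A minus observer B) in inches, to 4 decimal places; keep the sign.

observer A: 225.84 mm = 8.891339 in.
Difference: 8.891339 − 8.087000 = 0.8043 in.

0.8043 in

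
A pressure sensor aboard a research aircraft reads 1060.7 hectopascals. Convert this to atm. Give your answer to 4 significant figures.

1.047 atm

1 hPa = 0.000986923 atm, so 1060.7 × 0.000986923 = 1.047 atm.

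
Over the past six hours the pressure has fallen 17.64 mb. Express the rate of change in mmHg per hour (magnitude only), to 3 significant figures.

2.21 mmHg per hour

17.64 mb / 6 h × 0.750062 mmHg/mb = 2.21 mmHg/h.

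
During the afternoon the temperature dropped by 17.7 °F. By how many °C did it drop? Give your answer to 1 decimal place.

9.8 °C

For a temperature change the 32° offset cancels: Δ°C = 17.7 × 0.5556 = 9.8 °C.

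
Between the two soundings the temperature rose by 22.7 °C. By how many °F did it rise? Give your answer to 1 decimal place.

40.9 °F

A change of 1 °C equals a change of 1.8 °F: Δ°F = 22.7 × 1.8 = 40.9 °F.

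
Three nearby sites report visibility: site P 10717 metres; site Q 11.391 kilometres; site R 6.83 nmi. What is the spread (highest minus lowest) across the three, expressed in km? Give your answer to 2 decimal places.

1.93 km

site P: 10717 m = 10.7170 km.
site R: 6.83 nmi = 12.6492 km.
Spread: 12.6492 − 10.7170 = 1.93 km.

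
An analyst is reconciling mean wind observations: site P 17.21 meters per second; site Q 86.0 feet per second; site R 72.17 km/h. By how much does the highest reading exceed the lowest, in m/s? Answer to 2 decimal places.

9.00 m/s

site Q: 86.0 ft/s = 26.2128 m/s.
site R: 72.17 km/h = 20.0472 m/s.
Spread: 26.2128 − 17.2100 = 9.00 m/s.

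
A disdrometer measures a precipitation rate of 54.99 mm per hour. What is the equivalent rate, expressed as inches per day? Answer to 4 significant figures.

54.99 mm/hour × 0.0393701 in/mm × 24 hour/day = 51.96 in/day.

51.96 in/day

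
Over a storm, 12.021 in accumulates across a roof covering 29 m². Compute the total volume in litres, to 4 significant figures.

Depth: 12.021 in × 25.4 = 305.3334 mm.
1 mm over 1 m² is 1 L, so volume = 305.3334 × 29 = 8854.6686 L ≈ 8855 L.

8855 litres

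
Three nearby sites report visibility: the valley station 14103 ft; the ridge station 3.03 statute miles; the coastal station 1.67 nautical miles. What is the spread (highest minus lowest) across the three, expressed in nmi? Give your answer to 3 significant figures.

0.963 nmi

the valley station: 14103 ft = 2.32106 nmi.
the ridge station: 3.03 SM = 2.63300 nmi.
Spread: 2.63300 − 1.67000 = 0.963 nmi.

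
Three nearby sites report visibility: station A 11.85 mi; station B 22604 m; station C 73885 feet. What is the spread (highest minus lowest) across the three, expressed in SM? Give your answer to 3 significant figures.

2.20 SM

station B: 22604 m = 14.0455 SM.
station C: 73885 ft = 13.9934 SM.
Spread: 14.0455 − 11.8500 = 2.20 SM.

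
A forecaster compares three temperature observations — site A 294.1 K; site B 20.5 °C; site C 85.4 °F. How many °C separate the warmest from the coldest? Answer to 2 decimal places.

9.17 °C

site A: 294.1 K = 20.950 °C.
site C: 85.4 °F = 29.667 °C.
Spread: 29.667 − 20.500 = 9.167 °C.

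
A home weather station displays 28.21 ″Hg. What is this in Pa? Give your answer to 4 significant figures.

1 inHg = 3386.39 Pa, so 28.21 × 3386.39 = 95530 Pa.

95530 Pa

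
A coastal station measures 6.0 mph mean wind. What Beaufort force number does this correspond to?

Beaufort force 2

6.0 mph = 2.7 m/s, which is Beaufort 2 (light breeze, 1.6–3.3 m/s).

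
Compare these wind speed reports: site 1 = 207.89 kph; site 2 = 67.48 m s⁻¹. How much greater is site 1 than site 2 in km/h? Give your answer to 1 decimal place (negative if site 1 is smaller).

site 2: 67.48 m/s = 242.928 km/h.
Difference: 207.890 − 242.928 = -35.0 km/h.

-35.0 km/h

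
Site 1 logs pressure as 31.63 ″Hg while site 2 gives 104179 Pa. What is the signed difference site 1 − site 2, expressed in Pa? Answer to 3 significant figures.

site 1: 31.63 inHg = 107111.48 Pa.
Difference: 107111.48 − 104179.00 = 2930 Pa.

2930 Pa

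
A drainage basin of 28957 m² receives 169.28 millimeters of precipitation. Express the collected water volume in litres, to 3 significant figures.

1 mm over 1 m² is 1 L, so volume = 169.28 × 28957 = 4901841 L ≈ 4900000 L.

4900000 litres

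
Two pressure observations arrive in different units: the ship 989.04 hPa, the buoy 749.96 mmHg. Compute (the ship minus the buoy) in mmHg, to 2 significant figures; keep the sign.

the ship: 989.04 hPa = 741.841 mmHg.
Difference: 741.841 − 749.960 = -8.1 mmHg.

-8.1 mmHg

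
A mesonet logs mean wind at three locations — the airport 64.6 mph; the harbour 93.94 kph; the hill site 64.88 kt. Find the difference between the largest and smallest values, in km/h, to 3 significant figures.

the airport: 64.6 mph = 103.964 km/h.
the hill site: 64.88 kt = 120.158 km/h.
Spread: 120.158 − 93.940 = 26.2 km/h.

26.2 km/h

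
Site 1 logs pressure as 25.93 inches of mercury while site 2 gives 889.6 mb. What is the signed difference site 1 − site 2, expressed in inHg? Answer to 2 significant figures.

-0.34 inHg

site 2: 889.6 mb = 26.2699 inHg.
Difference: 25.9300 − 26.2699 = -0.34 inHg.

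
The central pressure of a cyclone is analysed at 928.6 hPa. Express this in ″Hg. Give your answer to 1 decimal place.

27.4 inHg

1 hPa = 0.02953 inHg, so 928.6 × 0.02953 = 27.4 inHg.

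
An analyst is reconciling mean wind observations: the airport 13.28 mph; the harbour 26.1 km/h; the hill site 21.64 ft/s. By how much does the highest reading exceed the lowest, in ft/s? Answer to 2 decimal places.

4.31 ft/s

the airport: 13.28 mph = 19.4773 ft/s.
the harbour: 26.1 km/h = 23.7861 ft/s.
Spread: 23.7861 − 19.4773 = 4.31 ft/s.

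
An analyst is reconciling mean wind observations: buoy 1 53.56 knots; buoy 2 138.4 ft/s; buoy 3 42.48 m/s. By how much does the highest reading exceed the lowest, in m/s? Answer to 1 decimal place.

14.9 m/s

buoy 1: 53.56 kt = 27.554 m/s.
buoy 2: 138.4 ft/s = 42.184 m/s.
Spread: 42.480 − 27.554 = 14.9 m/s.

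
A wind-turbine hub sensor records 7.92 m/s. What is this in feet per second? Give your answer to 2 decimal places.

25.98 ft/s

1 m/s = 3.28084 ft/s, so 7.92 × 3.28084 = 25.98 ft/s.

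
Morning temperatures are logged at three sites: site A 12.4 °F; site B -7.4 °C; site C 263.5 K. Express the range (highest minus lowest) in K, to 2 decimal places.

3.49 K

site A: 12.4 °F = -10.889 °C.
site C: 263.5 K = -9.650 °C.
Spread: (-7.400) − (-10.889) = 3.489 °C.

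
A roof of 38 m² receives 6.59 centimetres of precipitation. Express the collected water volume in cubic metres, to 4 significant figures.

Depth: 6.59 cm × 10 = 65.9 mm.
1 mm over 1 m² is 1 L, so volume = 65.9 × 38 = 2504.2 L = 2.504 m³.

2.504 cubic metres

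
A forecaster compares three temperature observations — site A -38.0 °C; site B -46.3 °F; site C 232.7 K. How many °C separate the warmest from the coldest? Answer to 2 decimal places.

5.50 °C

site B: -46.3 °F = -43.500 °C.
site C: 232.7 K = -40.450 °C.
Spread: (-38.000) − (-43.500) = 5.500 °C.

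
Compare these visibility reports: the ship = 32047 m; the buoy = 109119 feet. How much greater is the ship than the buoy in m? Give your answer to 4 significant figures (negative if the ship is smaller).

the buoy: 109119 ft = 33259.47 m.
Difference: 32047.00 − 33259.47 = -1212 m.

-1212 m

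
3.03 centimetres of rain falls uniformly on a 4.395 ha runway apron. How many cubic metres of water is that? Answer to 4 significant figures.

1332 cubic metres

Depth: 3.03 cm × 10 = 30.3 mm.
Area: 4.395 ha = 43950 m².
1 mm over 1 m² is 1 L, so volume = 30.3 × 43950 = 1331685 L = 1332 m³.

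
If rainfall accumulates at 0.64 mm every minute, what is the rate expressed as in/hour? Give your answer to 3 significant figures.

1.51 in/hour

0.64 mm/minute × 0.0393701 in/mm × 60 minute/hour = 1.51 in/hour.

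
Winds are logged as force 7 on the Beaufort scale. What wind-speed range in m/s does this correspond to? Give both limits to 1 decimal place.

13.9 to 17.1 m/s

Beaufort 7 (near gale) spans 13.9–17.1 m/s.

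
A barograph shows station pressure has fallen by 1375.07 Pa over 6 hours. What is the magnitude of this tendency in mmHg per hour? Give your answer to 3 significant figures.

1.72 mmHg per hour

1375.07 Pa / 6 h × 0.00750062 mmHg/Pa = 1.72 mmHg/h.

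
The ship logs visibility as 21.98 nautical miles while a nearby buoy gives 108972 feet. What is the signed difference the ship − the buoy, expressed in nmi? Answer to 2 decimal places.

4.05 nmi

the buoy: 108972 ft = 17.9345 nmi.
Difference: 21.9800 − 17.9345 = 4.05 nmi.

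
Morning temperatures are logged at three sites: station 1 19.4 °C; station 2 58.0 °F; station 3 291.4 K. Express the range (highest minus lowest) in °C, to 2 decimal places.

station 2: 58.0 °F = 14.444 °C.
station 3: 291.4 K = 18.250 °C.
Spread: 19.400 − 14.444 = 4.956 °C.

4.96 °C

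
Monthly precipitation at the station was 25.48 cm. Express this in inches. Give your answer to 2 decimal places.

1 cm = 0.393701 in, so 25.48 × 0.393701 = 10.03 in.

10.03 in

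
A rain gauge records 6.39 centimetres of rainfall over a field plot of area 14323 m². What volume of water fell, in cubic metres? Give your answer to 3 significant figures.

915 cubic metres

Depth: 6.39 cm × 10 = 63.9 mm.
1 mm over 1 m² is 1 L, so volume = 63.9 × 14323 = 915239.7 L = 915 m³.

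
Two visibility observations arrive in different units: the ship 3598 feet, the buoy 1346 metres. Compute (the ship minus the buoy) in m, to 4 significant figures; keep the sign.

-249.3 m

the ship: 3598 ft = 1096.670 m.
Difference: 1096.670 − 1346.000 = -249.3 m.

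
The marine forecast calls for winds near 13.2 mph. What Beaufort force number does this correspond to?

13.2 mph = 5.9 m/s, which is Beaufort 4 (moderate breeze, 5.5–7.9 m/s).

Beaufort force 4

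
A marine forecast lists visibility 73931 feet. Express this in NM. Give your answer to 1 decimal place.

12.2 nmi

1 ft = 0.000164579 nmi, so 73931 × 0.000164579 = 12.2 nmi.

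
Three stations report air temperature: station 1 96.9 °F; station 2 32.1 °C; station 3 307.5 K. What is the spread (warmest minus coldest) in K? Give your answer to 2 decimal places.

station 1: 96.9 °F = 36.056 °C.
station 3: 307.5 K = 34.350 °C.
Spread: 36.056 − 32.100 = 3.956 °C.

3.96 K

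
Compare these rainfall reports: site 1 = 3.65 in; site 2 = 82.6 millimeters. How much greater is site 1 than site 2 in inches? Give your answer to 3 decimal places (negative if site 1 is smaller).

0.398 in

site 2: 82.6 mm = 3.25197 in.
Difference: 3.65000 − 3.25197 = 0.398 in.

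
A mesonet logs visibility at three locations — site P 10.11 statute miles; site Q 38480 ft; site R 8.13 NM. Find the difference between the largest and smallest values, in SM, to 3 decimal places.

site Q: 38480 ft = 7.28788 SM.
site R: 8.13 nmi = 9.35584 SM.
Spread: 10.11000 − 7.28788 = 2.822 SM.

2.822 SM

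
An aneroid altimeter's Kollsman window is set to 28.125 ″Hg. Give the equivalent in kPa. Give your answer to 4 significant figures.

95.24 kPa

1 inHg = 3.38639 kPa, so 28.125 × 3.38639 = 95.24 kPa.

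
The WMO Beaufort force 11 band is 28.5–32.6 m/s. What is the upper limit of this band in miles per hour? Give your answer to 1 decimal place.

72.9 mph

28.5–32.6 m/s × 2.237 = 63.8–72.9 mph.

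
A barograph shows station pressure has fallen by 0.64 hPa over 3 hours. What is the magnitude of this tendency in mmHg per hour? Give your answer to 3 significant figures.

0.64 hPa / 3 h × 0.750062 mmHg/hPa = 0.160 mmHg/h.

0.160 mmHg per hour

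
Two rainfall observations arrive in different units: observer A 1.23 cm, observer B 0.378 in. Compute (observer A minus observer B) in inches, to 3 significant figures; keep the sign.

observer A: 1.23 cm = 0.48425 in.
Difference: 0.48425 − 0.37800 = 0.106 in.

0.106 in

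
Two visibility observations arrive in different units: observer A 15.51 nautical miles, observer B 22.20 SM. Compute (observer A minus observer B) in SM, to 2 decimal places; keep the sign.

observer A: 15.51 nmi = 17.8486 SM.
Difference: 17.8486 − 22.2000 = -4.35 SM.

-4.35 SM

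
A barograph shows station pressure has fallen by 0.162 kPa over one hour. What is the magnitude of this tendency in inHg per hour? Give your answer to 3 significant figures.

0.0478 inHg per hour

0.162 kPa / 1 h × 0.2953 inHg/kPa = 0.0478 inHg/h.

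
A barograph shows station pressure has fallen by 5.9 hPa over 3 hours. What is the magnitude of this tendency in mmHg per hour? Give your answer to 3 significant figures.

1.48 mmHg per hour

5.9 hPa / 3 h × 0.750062 mmHg/hPa = 1.48 mmHg/h.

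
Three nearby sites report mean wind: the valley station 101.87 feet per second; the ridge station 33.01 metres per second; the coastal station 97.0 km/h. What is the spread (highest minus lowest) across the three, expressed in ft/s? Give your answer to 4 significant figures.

the ridge station: 33.01 m/s = 108.3005 ft/s.
the coastal station: 97.0 km/h = 88.4004 ft/s.
Spread: 108.3005 − 88.4004 = 19.90 ft/s.

19.90 ft/s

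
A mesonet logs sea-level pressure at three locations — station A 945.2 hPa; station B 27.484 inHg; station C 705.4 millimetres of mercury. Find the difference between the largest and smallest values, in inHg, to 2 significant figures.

0.43 inHg

station A: 945.2 hPa = 27.9117 inHg.
station C: 705.4 mmHg = 27.7717 inHg.
Spread: 27.9117 − 27.4840 = 0.43 inHg.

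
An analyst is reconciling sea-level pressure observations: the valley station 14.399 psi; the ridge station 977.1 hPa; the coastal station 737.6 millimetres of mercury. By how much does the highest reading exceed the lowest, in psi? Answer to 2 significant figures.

0.23 psi

the ridge station: 977.1 hPa = 14.1716 psi.
the coastal station: 737.6 mmHg = 14.2628 psi.
Spread: 14.3990 − 14.1716 = 0.23 psi.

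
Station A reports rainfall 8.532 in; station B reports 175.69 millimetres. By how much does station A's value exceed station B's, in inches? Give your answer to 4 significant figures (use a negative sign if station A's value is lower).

station B: 175.69 mm = 6.91693 in.
Difference: 8.53200 − 6.91693 = 1.615 in.

1.615 in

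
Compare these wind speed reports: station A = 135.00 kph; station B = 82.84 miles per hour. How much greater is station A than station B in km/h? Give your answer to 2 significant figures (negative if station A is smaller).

1.7 km/h

station B: 82.84 mph = 133.318 km/h.
Difference: 135.000 − 133.318 = 1.7 km/h.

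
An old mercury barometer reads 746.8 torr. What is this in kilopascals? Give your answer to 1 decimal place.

1 mmHg = 0.133322 kPa, so 746.8 × 0.133322 = 99.6 kPa.

99.6 kPa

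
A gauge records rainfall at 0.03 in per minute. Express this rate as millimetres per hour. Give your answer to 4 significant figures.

45.72 mm/hour

0.03 in/minute × 25.4 mm/in × 60 minute/hour = 45.72 mm/hour.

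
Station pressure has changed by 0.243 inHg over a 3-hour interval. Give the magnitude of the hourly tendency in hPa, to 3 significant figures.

2.74 hPa per hour

0.243 inHg / 3 h × 33.8639 hPa/inHg = 2.74 hPa/h.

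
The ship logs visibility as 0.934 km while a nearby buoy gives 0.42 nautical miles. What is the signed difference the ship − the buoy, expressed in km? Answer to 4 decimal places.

0.1562 km

the buoy: 0.42 nmi = 0.777840 km.
Difference: 0.934000 − 0.777840 = 0.1562 km.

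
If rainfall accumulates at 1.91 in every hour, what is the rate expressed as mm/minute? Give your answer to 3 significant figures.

0.809 mm/minute

1.91 in/hour × 25.4 mm/in × 0.0166667 hour/minute = 0.809 mm/minute.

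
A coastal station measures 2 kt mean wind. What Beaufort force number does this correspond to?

Beaufort force 1

2 kt lies in the Beaufort 1 band (light air, 1–3 kt).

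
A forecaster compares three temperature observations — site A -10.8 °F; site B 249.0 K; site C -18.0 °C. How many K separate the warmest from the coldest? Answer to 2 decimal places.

site A: -10.8 °F = -23.778 °C.
site B: 249.0 K = -24.150 °C.
Spread: (-18.000) − (-24.150) = 6.150 °C.

6.15 K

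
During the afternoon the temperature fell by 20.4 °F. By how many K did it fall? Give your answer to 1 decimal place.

11.3 K

A change of 1 °C equals a change of 1.8 °F: ΔK = 20.4 × 0.5556 = 11.3 K.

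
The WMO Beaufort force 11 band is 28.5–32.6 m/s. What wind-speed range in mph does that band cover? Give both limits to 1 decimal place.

28.5–32.6 m/s × 2.237 = 63.8–72.9 mph.

63.8 to 72.9 mph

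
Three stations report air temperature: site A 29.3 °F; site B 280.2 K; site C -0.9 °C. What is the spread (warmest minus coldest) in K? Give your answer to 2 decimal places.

site A: 29.3 °F = -1.500 °C.
site B: 280.2 K = 7.050 °C.
Spread: 7.050 − (-1.500) = 8.550 °C.

8.55 K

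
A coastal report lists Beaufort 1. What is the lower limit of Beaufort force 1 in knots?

Beaufort 1 (light air) spans 1–3 knots.

1 kt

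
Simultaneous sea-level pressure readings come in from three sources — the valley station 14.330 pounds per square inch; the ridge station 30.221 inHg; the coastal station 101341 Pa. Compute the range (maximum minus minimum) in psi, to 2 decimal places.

0.51 psi

the ridge station: 30.221 inHg = 14.8432 psi.
the coastal station: 101341 Pa = 14.6983 psi.
Spread: 14.8432 − 14.3300 = 0.51 psi.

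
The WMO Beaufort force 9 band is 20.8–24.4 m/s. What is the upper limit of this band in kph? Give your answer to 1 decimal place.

87.8 km/h

20.8–24.4 m/s × 3.6 = 74.9–87.8 km/h.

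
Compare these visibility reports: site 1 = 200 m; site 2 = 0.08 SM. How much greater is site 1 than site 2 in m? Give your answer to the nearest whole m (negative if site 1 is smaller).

site 2: 0.08 SM = 128.75 m.
Difference: 200.00 − 128.75 = 71 m.

71 m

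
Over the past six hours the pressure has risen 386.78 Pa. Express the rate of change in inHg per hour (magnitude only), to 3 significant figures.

0.0190 inHg per hour

386.78 Pa / 6 h × 0.0002953 inHg/Pa = 0.0190 inHg/h.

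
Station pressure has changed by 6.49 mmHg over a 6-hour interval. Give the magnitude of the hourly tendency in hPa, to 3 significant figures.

6.49 mmHg / 6 h × 1.33322 hPa/mmHg = 1.44 hPa/h.

1.44 hPa per hour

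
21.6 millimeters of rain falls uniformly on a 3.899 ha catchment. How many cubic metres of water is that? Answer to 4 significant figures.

Area: 3.899 ha = 38990 m².
1 mm over 1 m² is 1 L, so volume = 21.6 × 38990 = 842184 L = 842.2 m³.

842.2 cubic metres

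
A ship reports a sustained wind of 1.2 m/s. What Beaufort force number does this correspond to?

Beaufort force 1

1.2 m/s lies in the Beaufort 1 band (light air, 0.3–1.5 m/s).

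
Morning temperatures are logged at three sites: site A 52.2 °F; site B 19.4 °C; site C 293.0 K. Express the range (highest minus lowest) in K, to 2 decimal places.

site A: 52.2 °F = 11.222 °C.
site C: 293.0 K = 19.850 °C.
Spread: 19.850 − 11.222 = 8.628 °C.

8.63 K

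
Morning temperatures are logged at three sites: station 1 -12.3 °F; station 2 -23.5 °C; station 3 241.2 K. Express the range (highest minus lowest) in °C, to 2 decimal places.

8.45 °C

station 1: -12.3 °F = -24.611 °C.
station 3: 241.2 K = -31.950 °C.
Spread: (-23.500) − (-31.950) = 8.450 °C.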